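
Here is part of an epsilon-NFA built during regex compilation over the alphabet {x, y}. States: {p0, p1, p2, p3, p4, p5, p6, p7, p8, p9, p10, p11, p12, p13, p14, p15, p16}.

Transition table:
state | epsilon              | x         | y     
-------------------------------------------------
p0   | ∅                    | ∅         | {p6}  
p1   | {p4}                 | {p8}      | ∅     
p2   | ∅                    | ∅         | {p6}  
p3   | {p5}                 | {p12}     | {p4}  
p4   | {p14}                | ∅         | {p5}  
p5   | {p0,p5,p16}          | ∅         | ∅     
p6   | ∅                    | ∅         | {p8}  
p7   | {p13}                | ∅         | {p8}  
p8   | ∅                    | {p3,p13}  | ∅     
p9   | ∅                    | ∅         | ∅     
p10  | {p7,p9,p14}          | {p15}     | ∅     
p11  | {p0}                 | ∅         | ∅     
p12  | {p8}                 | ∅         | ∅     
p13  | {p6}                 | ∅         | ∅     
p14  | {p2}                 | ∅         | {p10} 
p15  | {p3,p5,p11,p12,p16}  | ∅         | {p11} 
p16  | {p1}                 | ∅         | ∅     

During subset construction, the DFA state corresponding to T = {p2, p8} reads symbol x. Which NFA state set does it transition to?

p8 on x → {p3, p13}.
No x-transition from p2.
Union after reading x: {p3, p13}.
Now take the epsilon-closure:
From p3 via epsilon: add p5.
From p13 via epsilon: add p6.
From p5 via epsilon: add p0, p16.
From p16 via epsilon: add p1.
From p1 via epsilon: add p4.
From p4 via epsilon: add p14.
From p14 via epsilon: add p2.
No new states can be added; the closed set is {p0, p1, p2, p3, p4, p5, p6, p13, p14, p16}.

{p0, p1, p2, p3, p4, p5, p6, p13, p14, p16}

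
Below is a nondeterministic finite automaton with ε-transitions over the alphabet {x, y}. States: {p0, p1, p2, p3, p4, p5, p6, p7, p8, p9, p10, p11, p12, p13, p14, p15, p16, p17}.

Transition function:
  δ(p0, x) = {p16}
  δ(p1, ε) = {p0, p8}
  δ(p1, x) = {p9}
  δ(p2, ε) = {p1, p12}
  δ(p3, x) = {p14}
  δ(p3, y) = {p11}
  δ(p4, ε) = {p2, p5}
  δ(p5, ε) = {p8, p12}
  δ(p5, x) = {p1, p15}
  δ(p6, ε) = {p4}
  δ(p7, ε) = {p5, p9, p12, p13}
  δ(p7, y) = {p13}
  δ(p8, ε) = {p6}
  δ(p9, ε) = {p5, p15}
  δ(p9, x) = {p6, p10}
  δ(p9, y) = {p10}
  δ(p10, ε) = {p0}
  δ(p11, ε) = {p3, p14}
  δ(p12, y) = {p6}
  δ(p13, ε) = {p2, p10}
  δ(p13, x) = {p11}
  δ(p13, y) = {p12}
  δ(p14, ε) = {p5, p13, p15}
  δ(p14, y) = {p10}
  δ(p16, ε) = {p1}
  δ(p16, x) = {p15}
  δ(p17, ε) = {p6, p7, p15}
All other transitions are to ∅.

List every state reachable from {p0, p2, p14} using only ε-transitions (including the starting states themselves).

Start with {p0, p2, p14}.
From p2 via ε: add p1, p12.
From p14 via ε: add p5, p13, p15.
From p1 via ε: add p8.
From p13 via ε: add p10.
From p8 via ε: add p6.
From p6 via ε: add p4.
No new states can be added; the closed set is {p0, p1, p2, p4, p5, p6, p8, p10, p12, p13, p14, p15}.

{p0, p1, p2, p4, p5, p6, p8, p10, p12, p13, p14, p15}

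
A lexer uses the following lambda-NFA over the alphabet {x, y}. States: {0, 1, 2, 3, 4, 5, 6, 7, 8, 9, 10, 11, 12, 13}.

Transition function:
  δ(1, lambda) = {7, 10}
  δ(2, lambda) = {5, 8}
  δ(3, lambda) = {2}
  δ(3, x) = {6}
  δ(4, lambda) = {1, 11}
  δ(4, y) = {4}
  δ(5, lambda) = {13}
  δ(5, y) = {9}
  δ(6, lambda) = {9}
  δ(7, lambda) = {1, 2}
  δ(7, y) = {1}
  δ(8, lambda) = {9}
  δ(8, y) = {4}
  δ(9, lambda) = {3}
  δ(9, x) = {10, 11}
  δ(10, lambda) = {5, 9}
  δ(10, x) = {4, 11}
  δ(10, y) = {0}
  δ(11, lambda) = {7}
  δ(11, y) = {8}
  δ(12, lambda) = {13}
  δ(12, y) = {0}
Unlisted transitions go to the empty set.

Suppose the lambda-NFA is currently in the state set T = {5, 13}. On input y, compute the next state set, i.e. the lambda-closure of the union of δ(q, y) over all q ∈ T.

5 on y → {9}.
No y-transition from 13.
Union after reading y: {9}.
Now take the lambda-closure:
From 9 via lambda: add 3.
From 3 via lambda: add 2.
From 2 via lambda: add 5, 8.
From 5 via lambda: add 13.
No new states can be added; the closed set is {2, 3, 5, 8, 9, 13}.

{2, 3, 5, 8, 9, 13}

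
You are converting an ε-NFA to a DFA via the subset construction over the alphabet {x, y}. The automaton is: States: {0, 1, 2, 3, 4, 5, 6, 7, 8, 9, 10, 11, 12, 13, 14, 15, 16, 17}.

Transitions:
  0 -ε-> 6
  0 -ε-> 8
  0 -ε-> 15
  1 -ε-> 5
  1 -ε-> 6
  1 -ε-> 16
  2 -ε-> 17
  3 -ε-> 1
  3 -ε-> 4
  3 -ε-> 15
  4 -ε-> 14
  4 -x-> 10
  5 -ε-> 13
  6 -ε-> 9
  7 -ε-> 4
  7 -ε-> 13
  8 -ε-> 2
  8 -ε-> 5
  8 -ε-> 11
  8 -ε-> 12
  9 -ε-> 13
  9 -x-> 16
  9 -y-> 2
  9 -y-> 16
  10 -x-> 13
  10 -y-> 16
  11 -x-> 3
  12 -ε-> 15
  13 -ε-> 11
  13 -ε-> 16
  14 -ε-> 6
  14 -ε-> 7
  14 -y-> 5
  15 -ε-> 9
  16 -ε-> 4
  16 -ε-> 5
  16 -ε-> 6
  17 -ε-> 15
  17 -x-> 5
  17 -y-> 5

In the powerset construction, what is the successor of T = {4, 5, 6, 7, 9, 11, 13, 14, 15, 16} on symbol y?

{2, 4, 5, 6, 7, 9, 11, 13, 14, 15, 16, 17}

9 on y → {2, 16}.
14 on y → {5}.
No y-transition from 4, 5, 6, 7, 11, 13, 15, 16.
Union after reading y: {2, 5, 16}.
Now take the ε-closure:
From 2 via ε: add 17.
From 5 via ε: add 13.
From 16 via ε: add 4, 6.
From 4 via ε: add 14.
From 6 via ε: add 9.
From 13 via ε: add 11.
From 17 via ε: add 15.
From 14 via ε: add 7.
No new states can be added; the closed set is {2, 4, 5, 6, 7, 9, 11, 13, 14, 15, 16, 17}.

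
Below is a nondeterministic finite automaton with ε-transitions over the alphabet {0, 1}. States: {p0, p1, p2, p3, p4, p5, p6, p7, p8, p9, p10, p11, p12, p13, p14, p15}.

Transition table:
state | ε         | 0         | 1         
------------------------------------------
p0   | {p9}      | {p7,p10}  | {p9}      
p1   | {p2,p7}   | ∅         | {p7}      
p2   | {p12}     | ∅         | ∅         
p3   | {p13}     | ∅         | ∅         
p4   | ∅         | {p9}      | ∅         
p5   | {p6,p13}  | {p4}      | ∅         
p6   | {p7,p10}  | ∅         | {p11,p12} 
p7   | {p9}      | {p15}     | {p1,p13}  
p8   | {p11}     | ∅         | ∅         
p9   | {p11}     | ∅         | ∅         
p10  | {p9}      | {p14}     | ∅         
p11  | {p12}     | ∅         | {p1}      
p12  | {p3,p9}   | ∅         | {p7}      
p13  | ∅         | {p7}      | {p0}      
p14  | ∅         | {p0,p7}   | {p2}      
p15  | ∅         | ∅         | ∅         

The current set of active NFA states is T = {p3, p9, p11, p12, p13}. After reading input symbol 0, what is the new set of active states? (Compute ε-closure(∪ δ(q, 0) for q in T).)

p13 on 0 → {p7}.
No 0-transition from p3, p9, p11, p12.
Union after reading 0: {p7}.
Now take the ε-closure:
From p7 via ε: add p9.
From p9 via ε: add p11.
From p11 via ε: add p12.
From p12 via ε: add p3.
From p3 via ε: add p13.
No new states can be added; the closed set is {p3, p7, p9, p11, p12, p13}.

{p3, p7, p9, p11, p12, p13}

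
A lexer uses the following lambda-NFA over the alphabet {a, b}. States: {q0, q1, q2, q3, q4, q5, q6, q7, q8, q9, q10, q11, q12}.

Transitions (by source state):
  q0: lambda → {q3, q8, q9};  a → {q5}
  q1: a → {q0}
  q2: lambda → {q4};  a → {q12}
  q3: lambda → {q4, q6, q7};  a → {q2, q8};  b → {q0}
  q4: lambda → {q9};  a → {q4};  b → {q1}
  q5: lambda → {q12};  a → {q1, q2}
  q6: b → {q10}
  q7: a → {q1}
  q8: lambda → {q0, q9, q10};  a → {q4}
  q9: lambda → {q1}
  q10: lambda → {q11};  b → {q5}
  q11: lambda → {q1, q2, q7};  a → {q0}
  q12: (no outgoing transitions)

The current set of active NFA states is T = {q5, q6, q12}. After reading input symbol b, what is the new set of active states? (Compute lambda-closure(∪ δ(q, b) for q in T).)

q6 on b → {q10}.
No b-transition from q5, q12.
Union after reading b: {q10}.
Now take the lambda-closure:
From q10 via lambda: add q11.
From q11 via lambda: add q1, q2, q7.
From q2 via lambda: add q4.
From q4 via lambda: add q9.
No new states can be added; the closed set is {q1, q2, q4, q7, q9, q10, q11}.

{q1, q2, q4, q7, q9, q10, q11}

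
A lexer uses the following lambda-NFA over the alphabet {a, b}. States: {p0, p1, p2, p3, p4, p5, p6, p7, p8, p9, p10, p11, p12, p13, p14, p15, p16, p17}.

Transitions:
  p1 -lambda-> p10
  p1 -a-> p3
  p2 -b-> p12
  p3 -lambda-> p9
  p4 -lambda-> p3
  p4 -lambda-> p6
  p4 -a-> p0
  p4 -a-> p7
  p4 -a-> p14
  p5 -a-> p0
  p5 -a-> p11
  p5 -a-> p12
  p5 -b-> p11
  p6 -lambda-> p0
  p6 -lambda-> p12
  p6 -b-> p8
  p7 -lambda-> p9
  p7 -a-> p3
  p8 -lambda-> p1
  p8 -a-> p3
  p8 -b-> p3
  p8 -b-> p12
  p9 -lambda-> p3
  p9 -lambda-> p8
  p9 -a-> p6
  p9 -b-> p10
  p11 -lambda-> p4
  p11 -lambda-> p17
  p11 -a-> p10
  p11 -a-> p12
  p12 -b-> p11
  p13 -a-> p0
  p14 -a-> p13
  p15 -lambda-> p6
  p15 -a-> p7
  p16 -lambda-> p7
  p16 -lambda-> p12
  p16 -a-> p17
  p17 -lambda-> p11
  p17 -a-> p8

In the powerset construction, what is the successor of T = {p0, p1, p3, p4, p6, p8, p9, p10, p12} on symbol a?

p1 on a → {p3}.
p4 on a → {p0, p7, p14}.
p8 on a → {p3}.
p9 on a → {p6}.
No a-transition from p0, p3, p6, p10, p12.
Union after reading a: {p0, p3, p6, p7, p14}.
Now take the lambda-closure:
From p3 via lambda: add p9.
From p6 via lambda: add p12.
From p9 via lambda: add p8.
From p8 via lambda: add p1.
From p1 via lambda: add p10.
No new states can be added; the closed set is {p0, p1, p3, p6, p7, p8, p9, p10, p12, p14}.

{p0, p1, p3, p6, p7, p8, p9, p10, p12, p14}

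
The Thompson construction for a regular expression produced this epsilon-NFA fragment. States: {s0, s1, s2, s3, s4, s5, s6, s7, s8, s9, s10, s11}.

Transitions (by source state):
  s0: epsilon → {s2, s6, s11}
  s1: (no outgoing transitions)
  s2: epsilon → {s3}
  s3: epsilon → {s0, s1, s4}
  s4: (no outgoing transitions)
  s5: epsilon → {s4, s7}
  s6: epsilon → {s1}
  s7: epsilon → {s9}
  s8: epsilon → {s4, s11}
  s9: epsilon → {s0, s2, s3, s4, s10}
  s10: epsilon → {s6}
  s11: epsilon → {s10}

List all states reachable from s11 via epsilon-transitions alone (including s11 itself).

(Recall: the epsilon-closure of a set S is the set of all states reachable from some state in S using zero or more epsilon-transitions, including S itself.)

Start with {s11}.
From s11 via epsilon: add s10.
From s10 via epsilon: add s6.
From s6 via epsilon: add s1.
No new states can be added; the closed set is {s1, s6, s10, s11}.

{s1, s6, s10, s11}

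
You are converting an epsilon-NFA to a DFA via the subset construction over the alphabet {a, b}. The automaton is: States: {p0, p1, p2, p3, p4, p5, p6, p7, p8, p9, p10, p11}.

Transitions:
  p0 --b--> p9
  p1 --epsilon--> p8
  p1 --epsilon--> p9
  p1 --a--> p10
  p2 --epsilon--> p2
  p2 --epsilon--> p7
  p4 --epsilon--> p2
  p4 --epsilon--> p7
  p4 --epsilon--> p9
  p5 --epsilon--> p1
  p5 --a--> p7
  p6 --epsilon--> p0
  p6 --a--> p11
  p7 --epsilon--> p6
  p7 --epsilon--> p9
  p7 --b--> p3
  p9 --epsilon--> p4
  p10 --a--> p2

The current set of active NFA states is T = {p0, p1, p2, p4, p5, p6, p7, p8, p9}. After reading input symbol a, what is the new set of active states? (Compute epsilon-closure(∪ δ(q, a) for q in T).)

{p0, p2, p4, p6, p7, p9, p10, p11}

p1 on a → {p10}.
p5 on a → {p7}.
p6 on a → {p11}.
No a-transition from p0, p2, p4, p7, p8, p9.
Union after reading a: {p7, p10, p11}.
Now take the epsilon-closure:
From p7 via epsilon: add p6, p9.
From p6 via epsilon: add p0.
From p9 via epsilon: add p4.
From p4 via epsilon: add p2.
No new states can be added; the closed set is {p0, p2, p4, p6, p7, p9, p10, p11}.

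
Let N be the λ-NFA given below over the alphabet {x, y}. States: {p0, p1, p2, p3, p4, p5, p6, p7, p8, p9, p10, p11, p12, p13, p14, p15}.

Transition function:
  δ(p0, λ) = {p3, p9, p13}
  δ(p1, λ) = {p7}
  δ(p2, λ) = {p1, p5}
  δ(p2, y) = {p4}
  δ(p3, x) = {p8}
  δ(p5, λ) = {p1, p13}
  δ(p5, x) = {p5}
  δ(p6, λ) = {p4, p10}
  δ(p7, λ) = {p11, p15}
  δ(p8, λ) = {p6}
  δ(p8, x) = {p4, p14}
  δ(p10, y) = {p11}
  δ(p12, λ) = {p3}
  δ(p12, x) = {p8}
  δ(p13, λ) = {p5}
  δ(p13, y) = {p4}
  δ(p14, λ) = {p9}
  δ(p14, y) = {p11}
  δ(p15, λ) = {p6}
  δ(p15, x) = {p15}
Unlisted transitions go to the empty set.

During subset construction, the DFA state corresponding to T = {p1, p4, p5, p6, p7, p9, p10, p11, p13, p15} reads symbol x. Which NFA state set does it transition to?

p5 on x → {p5}.
p15 on x → {p15}.
No x-transition from p1, p4, p6, p7, p9, p10, p11, p13.
Union after reading x: {p5, p15}.
Now take the λ-closure:
From p5 via λ: add p1, p13.
From p15 via λ: add p6.
From p1 via λ: add p7.
From p6 via λ: add p4, p10.
From p7 via λ: add p11.
No new states can be added; the closed set is {p1, p4, p5, p6, p7, p10, p11, p13, p15}.

{p1, p4, p5, p6, p7, p10, p11, p13, p15}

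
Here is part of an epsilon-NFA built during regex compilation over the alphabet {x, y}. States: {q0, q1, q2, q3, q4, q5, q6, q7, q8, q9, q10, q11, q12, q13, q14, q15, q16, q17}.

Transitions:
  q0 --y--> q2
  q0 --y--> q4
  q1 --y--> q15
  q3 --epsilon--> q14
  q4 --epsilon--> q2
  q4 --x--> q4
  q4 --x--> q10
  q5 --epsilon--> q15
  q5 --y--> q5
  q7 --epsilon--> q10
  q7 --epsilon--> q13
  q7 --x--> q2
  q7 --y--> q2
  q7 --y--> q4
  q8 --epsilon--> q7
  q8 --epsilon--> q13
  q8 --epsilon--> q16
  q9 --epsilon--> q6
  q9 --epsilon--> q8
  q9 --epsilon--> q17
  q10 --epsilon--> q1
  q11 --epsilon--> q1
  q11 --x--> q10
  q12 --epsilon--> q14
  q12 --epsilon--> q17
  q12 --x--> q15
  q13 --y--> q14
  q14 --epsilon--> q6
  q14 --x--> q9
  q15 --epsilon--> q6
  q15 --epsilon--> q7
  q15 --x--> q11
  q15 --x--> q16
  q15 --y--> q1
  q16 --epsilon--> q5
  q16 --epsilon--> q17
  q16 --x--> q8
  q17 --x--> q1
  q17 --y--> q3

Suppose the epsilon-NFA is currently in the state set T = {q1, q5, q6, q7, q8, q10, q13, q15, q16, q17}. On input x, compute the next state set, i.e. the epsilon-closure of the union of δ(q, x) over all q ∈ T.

{q1, q2, q5, q6, q7, q8, q10, q11, q13, q15, q16, q17}

q7 on x → {q2}.
q15 on x → {q11, q16}.
q16 on x → {q8}.
q17 on x → {q1}.
No x-transition from q1, q5, q6, q8, q10, q13.
Union after reading x: {q1, q2, q8, q11, q16}.
Now take the epsilon-closure:
From q8 via epsilon: add q7, q13.
From q16 via epsilon: add q5, q17.
From q5 via epsilon: add q15.
From q7 via epsilon: add q10.
From q15 via epsilon: add q6.
No new states can be added; the closed set is {q1, q2, q5, q6, q7, q8, q10, q11, q13, q15, q16, q17}.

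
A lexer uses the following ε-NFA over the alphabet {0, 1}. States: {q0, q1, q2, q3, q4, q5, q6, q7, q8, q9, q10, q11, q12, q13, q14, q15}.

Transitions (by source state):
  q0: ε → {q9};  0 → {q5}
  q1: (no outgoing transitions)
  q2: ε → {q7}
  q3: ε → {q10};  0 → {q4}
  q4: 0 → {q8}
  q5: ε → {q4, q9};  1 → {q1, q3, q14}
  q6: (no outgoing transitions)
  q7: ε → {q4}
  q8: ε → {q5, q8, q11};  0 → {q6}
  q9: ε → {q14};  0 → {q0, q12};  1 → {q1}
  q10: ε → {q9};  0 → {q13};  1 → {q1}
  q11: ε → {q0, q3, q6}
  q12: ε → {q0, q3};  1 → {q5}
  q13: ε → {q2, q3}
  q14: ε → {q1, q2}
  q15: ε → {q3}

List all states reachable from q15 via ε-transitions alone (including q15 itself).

{q1, q2, q3, q4, q7, q9, q10, q14, q15}

Start with {q15}.
From q15 via ε: add q3.
From q3 via ε: add q10.
From q10 via ε: add q9.
From q9 via ε: add q14.
From q14 via ε: add q1, q2.
From q2 via ε: add q7.
From q7 via ε: add q4.
No new states can be added; the closed set is {q1, q2, q3, q4, q7, q9, q10, q14, q15}.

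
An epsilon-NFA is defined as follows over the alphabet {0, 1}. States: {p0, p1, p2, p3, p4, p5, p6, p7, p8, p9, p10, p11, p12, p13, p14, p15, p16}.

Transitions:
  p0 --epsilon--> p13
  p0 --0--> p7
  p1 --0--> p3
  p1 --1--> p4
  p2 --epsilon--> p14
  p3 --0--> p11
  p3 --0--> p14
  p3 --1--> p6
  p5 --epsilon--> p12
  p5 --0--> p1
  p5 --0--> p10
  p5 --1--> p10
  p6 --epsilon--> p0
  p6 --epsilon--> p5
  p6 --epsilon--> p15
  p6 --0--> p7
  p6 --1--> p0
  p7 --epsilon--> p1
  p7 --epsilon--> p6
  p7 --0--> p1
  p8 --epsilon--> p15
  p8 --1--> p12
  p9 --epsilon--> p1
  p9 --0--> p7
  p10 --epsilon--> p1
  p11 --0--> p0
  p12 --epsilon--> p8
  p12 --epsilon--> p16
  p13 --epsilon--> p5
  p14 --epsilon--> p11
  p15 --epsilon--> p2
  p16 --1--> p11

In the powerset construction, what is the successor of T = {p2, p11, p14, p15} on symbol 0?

p11 on 0 → {p0}.
No 0-transition from p2, p14, p15.
Union after reading 0: {p0}.
Now take the epsilon-closure:
From p0 via epsilon: add p13.
From p13 via epsilon: add p5.
From p5 via epsilon: add p12.
From p12 via epsilon: add p8, p16.
From p8 via epsilon: add p15.
From p15 via epsilon: add p2.
From p2 via epsilon: add p14.
From p14 via epsilon: add p11.
No new states can be added; the closed set is {p0, p2, p5, p8, p11, p12, p13, p14, p15, p16}.

{p0, p2, p5, p8, p11, p12, p13, p14, p15, p16}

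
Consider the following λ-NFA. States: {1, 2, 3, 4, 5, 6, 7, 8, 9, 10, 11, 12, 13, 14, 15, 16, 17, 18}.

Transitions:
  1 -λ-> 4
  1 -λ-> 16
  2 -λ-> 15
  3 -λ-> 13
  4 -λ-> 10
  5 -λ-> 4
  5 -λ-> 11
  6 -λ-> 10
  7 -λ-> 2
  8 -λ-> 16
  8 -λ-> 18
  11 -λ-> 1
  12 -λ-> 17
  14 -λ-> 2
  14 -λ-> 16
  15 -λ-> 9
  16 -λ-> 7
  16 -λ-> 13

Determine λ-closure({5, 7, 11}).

Start with {5, 7, 11}.
From 5 via λ: add 4.
From 7 via λ: add 2.
From 11 via λ: add 1.
From 1 via λ: add 16.
From 2 via λ: add 15.
From 4 via λ: add 10.
From 15 via λ: add 9.
From 16 via λ: add 13.
No new states can be added; the closed set is {1, 2, 4, 5, 7, 9, 10, 11, 13, 15, 16}.

{1, 2, 4, 5, 7, 9, 10, 11, 13, 15, 16}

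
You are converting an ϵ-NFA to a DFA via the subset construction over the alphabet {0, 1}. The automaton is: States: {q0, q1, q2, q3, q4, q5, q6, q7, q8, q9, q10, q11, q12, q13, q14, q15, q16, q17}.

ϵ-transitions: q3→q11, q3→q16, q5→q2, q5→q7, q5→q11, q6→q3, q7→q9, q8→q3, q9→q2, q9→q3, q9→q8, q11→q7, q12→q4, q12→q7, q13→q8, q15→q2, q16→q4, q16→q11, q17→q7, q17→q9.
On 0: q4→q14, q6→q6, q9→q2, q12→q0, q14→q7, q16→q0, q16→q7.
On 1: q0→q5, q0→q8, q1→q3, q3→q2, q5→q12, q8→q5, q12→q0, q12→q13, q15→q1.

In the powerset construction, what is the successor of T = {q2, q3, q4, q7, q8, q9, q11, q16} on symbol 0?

{q0, q2, q3, q4, q7, q8, q9, q11, q14, q16}

q4 on 0 → {q14}.
q9 on 0 → {q2}.
q16 on 0 → {q0, q7}.
No 0-transition from q2, q3, q7, q8, q11.
Union after reading 0: {q0, q2, q7, q14}.
Now take the ϵ-closure:
From q7 via ϵ: add q9.
From q9 via ϵ: add q3, q8.
From q3 via ϵ: add q11, q16.
From q16 via ϵ: add q4.
No new states can be added; the closed set is {q0, q2, q3, q4, q7, q8, q9, q11, q14, q16}.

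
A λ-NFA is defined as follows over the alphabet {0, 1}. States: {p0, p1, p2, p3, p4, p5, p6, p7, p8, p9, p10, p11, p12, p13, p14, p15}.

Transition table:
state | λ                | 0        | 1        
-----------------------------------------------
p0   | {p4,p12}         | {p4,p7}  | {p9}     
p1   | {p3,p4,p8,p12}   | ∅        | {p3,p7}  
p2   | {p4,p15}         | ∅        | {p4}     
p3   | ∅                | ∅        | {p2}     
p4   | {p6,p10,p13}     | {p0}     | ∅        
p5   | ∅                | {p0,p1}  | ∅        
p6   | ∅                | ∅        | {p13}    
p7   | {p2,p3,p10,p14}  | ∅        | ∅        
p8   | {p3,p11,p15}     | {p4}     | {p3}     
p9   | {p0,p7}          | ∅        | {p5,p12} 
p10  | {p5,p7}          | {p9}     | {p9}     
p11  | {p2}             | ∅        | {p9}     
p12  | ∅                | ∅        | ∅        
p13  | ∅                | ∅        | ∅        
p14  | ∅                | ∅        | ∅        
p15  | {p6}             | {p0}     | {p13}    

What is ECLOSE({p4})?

Start with {p4}.
From p4 via λ: add p6, p10, p13.
From p10 via λ: add p5, p7.
From p7 via λ: add p2, p3, p14.
From p2 via λ: add p15.
No new states can be added; the closed set is {p2, p3, p4, p5, p6, p7, p10, p13, p14, p15}.

{p2, p3, p4, p5, p6, p7, p10, p13, p14, p15}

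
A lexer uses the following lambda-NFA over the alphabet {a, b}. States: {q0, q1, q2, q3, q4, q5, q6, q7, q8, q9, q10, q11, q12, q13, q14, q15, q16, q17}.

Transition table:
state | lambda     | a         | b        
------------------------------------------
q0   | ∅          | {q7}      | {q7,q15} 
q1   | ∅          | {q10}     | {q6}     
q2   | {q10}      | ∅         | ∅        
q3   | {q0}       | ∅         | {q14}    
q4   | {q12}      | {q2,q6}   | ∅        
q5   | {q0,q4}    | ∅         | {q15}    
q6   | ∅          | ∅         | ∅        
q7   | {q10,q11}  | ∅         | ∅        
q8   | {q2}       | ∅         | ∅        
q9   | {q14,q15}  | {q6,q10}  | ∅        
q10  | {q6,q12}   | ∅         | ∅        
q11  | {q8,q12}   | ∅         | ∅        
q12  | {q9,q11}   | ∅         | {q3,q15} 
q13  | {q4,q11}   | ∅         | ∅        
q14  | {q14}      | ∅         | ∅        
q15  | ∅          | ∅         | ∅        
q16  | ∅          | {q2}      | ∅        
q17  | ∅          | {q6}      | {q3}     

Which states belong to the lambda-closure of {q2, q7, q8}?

Start with {q2, q7, q8}.
From q2 via lambda: add q10.
From q7 via lambda: add q11.
From q10 via lambda: add q6, q12.
From q12 via lambda: add q9.
From q9 via lambda: add q14, q15.
No new states can be added; the closed set is {q2, q6, q7, q8, q9, q10, q11, q12, q14, q15}.

{q2, q6, q7, q8, q9, q10, q11, q12, q14, q15}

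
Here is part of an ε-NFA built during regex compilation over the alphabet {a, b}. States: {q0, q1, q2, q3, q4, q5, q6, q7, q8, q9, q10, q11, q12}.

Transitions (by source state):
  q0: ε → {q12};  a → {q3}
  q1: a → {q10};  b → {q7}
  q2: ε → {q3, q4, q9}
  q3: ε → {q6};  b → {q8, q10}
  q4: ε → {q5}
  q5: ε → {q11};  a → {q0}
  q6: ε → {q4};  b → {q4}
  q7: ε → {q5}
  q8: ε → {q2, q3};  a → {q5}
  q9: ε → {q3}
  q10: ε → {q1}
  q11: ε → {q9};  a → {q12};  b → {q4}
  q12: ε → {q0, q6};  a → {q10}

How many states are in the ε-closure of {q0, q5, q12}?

8

Start with {q0, q5, q12}.
From q5 via ε: add q11.
From q12 via ε: add q6.
From q6 via ε: add q4.
From q11 via ε: add q9.
From q9 via ε: add q3.
ε-closure = {q0, q3, q4, q5, q6, q9, q11, q12}, which has 8 states.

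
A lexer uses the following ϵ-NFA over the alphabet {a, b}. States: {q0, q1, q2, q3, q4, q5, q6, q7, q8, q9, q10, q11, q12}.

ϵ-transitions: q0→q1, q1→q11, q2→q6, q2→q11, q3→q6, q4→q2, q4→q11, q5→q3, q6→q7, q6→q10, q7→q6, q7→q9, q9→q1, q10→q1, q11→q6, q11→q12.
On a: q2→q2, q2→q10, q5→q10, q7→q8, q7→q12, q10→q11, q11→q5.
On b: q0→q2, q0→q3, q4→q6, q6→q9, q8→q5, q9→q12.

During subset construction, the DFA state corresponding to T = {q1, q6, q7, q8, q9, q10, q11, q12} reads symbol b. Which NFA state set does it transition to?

q6 on b → {q9}.
q8 on b → {q5}.
q9 on b → {q12}.
No b-transition from q1, q7, q10, q11, q12.
Union after reading b: {q5, q9, q12}.
Now take the ϵ-closure:
From q5 via ϵ: add q3.
From q9 via ϵ: add q1.
From q1 via ϵ: add q11.
From q3 via ϵ: add q6.
From q6 via ϵ: add q7, q10.
No new states can be added; the closed set is {q1, q3, q5, q6, q7, q9, q10, q11, q12}.

{q1, q3, q5, q6, q7, q9, q10, q11, q12}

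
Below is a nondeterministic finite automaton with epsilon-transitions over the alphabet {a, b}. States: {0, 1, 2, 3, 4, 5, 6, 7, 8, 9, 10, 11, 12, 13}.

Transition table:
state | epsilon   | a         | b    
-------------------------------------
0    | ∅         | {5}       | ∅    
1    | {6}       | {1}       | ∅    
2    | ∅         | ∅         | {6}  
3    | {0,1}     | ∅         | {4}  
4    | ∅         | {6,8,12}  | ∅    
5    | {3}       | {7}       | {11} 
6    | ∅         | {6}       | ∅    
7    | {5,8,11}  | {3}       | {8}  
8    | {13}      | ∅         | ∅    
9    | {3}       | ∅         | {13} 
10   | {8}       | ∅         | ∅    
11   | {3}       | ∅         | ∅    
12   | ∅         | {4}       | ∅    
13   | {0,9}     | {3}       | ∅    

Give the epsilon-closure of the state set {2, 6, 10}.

Start with {2, 6, 10}.
From 10 via epsilon: add 8.
From 8 via epsilon: add 13.
From 13 via epsilon: add 0, 9.
From 9 via epsilon: add 3.
From 3 via epsilon: add 1.
No new states can be added; the closed set is {0, 1, 2, 3, 6, 8, 9, 10, 13}.

{0, 1, 2, 3, 6, 8, 9, 10, 13}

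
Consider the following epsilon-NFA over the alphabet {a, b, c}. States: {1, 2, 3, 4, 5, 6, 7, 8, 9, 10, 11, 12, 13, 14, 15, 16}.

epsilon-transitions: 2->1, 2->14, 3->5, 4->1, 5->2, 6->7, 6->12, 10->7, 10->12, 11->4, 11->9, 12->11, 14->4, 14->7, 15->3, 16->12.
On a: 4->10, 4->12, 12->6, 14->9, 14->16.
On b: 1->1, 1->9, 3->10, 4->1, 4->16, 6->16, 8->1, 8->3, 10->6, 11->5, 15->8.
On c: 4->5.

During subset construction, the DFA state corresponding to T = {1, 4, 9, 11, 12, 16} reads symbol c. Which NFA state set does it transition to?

{1, 2, 4, 5, 7, 14}

4 on c → {5}.
No c-transition from 1, 9, 11, 12, 16.
Union after reading c: {5}.
Now take the epsilon-closure:
From 5 via epsilon: add 2.
From 2 via epsilon: add 1, 14.
From 14 via epsilon: add 4, 7.
No new states can be added; the closed set is {1, 2, 4, 5, 7, 14}.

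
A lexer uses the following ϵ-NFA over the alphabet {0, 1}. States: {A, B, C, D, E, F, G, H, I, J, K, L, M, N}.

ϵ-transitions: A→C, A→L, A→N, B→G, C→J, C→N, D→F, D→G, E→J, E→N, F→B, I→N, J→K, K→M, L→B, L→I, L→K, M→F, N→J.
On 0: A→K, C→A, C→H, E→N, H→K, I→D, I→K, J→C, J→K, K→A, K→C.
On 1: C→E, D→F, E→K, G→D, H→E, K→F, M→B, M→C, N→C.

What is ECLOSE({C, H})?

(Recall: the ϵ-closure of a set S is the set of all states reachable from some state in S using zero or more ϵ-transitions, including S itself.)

Start with {C, H}.
From C via ϵ: add J, N.
From J via ϵ: add K.
From K via ϵ: add M.
From M via ϵ: add F.
From F via ϵ: add B.
From B via ϵ: add G.
No new states can be added; the closed set is {B, C, F, G, H, J, K, M, N}.

{B, C, F, G, H, J, K, M, N}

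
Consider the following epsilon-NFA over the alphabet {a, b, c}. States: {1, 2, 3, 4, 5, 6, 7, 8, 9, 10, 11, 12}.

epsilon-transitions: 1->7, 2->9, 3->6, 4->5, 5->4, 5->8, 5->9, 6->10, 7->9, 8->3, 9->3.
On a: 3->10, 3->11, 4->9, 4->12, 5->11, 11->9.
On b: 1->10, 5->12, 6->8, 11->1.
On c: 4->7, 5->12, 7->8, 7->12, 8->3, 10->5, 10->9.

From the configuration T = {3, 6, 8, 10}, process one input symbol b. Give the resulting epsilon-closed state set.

6 on b → {8}.
No b-transition from 3, 8, 10.
Union after reading b: {8}.
Now take the epsilon-closure:
From 8 via epsilon: add 3.
From 3 via epsilon: add 6.
From 6 via epsilon: add 10.
No new states can be added; the closed set is {3, 6, 8, 10}.

{3, 6, 8, 10}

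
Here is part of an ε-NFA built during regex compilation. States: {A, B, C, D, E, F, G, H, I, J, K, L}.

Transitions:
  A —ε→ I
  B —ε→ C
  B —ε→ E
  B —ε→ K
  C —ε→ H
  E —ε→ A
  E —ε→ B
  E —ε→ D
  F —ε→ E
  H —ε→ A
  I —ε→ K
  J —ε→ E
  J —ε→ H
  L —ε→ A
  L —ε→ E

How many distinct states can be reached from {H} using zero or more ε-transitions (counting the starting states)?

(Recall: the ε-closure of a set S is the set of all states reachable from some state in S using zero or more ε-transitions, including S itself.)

Start with {H}.
From H via ε: add A.
From A via ε: add I.
From I via ε: add K.
ε-closure = {A, H, I, K}, which has 4 states.

4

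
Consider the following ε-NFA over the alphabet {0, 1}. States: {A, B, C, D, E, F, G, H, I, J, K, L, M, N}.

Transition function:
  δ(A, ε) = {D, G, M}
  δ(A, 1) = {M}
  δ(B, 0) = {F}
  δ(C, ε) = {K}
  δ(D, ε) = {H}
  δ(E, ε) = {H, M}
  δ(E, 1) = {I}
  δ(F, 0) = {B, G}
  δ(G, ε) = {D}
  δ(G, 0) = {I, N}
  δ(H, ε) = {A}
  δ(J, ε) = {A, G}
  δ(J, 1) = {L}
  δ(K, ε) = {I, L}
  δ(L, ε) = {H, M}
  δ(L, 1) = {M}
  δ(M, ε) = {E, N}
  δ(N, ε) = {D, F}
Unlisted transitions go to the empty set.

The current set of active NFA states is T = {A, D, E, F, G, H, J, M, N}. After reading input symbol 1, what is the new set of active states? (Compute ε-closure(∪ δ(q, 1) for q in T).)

A on 1 → {M}.
E on 1 → {I}.
J on 1 → {L}.
No 1-transition from D, F, G, H, M, N.
Union after reading 1: {I, L, M}.
Now take the ε-closure:
From L via ε: add H.
From M via ε: add E, N.
From H via ε: add A.
From N via ε: add D, F.
From A via ε: add G.
No new states can be added; the closed set is {A, D, E, F, G, H, I, L, M, N}.

{A, D, E, F, G, H, I, L, M, N}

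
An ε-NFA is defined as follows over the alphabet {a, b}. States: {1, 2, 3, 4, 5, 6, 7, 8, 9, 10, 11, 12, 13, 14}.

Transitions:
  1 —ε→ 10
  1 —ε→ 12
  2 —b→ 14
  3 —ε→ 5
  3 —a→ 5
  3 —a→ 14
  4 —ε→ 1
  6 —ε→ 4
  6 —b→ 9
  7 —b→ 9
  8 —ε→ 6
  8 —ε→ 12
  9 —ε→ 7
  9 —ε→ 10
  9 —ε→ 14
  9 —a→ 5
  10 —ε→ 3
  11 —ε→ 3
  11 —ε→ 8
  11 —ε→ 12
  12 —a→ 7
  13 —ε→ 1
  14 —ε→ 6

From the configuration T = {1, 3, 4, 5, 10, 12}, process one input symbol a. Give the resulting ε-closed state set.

3 on a → {5, 14}.
12 on a → {7}.
No a-transition from 1, 4, 5, 10.
Union after reading a: {5, 7, 14}.
Now take the ε-closure:
From 14 via ε: add 6.
From 6 via ε: add 4.
From 4 via ε: add 1.
From 1 via ε: add 10, 12.
From 10 via ε: add 3.
No new states can be added; the closed set is {1, 3, 4, 5, 6, 7, 10, 12, 14}.

{1, 3, 4, 5, 6, 7, 10, 12, 14}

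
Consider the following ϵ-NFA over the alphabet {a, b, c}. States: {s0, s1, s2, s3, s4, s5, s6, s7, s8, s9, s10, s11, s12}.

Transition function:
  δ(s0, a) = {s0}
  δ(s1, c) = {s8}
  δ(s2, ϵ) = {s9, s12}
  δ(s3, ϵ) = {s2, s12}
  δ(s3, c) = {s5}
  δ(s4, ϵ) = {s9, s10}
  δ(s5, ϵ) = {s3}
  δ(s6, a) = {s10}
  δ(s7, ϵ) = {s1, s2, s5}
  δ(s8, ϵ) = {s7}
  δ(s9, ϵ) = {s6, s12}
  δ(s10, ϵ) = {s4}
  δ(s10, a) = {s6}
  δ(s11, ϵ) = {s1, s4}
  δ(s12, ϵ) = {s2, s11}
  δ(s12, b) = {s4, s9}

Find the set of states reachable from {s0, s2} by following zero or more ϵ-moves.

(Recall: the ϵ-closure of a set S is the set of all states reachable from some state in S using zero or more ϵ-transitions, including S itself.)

Start with {s0, s2}.
From s2 via ϵ: add s9, s12.
From s9 via ϵ: add s6.
From s12 via ϵ: add s11.
From s11 via ϵ: add s1, s4.
From s4 via ϵ: add s10.
No new states can be added; the closed set is {s0, s1, s2, s4, s6, s9, s10, s11, s12}.

{s0, s1, s2, s4, s6, s9, s10, s11, s12}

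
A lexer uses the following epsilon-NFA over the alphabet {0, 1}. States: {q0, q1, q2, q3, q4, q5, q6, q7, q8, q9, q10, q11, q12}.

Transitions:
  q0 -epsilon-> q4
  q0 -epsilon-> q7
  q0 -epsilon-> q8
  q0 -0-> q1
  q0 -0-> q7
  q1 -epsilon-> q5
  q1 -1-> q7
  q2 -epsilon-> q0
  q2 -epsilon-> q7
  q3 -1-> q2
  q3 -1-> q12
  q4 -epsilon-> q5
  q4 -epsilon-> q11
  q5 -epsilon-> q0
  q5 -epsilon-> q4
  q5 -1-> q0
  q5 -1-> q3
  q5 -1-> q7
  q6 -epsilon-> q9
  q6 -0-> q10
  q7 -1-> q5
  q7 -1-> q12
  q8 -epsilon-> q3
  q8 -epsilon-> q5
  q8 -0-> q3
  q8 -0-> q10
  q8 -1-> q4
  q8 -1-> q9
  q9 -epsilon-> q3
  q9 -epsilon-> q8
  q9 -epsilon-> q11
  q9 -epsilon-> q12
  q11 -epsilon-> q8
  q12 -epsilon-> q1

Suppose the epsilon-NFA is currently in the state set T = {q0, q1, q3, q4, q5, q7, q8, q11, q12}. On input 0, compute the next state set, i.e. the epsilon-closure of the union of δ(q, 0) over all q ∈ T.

q0 on 0 → {q1, q7}.
q8 on 0 → {q3, q10}.
No 0-transition from q1, q3, q4, q5, q7, q11, q12.
Union after reading 0: {q1, q3, q7, q10}.
Now take the epsilon-closure:
From q1 via epsilon: add q5.
From q5 via epsilon: add q0, q4.
From q0 via epsilon: add q8.
From q4 via epsilon: add q11.
No new states can be added; the closed set is {q0, q1, q3, q4, q5, q7, q8, q10, q11}.

{q0, q1, q3, q4, q5, q7, q8, q10, q11}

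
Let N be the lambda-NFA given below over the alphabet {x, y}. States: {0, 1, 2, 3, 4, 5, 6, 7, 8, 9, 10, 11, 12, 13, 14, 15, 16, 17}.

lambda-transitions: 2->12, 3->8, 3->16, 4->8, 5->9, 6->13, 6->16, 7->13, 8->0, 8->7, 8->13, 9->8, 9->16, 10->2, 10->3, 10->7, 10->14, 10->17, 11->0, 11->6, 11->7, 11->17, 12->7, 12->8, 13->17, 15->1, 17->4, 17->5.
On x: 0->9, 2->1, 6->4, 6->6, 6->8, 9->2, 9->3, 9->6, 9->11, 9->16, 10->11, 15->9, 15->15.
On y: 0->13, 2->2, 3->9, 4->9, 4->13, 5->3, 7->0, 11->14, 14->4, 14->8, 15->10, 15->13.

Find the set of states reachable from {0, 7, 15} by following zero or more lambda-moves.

{0, 1, 4, 5, 7, 8, 9, 13, 15, 16, 17}

Start with {0, 7, 15}.
From 7 via lambda: add 13.
From 15 via lambda: add 1.
From 13 via lambda: add 17.
From 17 via lambda: add 4, 5.
From 4 via lambda: add 8.
From 5 via lambda: add 9.
From 9 via lambda: add 16.
No new states can be added; the closed set is {0, 1, 4, 5, 7, 8, 9, 13, 15, 16, 17}.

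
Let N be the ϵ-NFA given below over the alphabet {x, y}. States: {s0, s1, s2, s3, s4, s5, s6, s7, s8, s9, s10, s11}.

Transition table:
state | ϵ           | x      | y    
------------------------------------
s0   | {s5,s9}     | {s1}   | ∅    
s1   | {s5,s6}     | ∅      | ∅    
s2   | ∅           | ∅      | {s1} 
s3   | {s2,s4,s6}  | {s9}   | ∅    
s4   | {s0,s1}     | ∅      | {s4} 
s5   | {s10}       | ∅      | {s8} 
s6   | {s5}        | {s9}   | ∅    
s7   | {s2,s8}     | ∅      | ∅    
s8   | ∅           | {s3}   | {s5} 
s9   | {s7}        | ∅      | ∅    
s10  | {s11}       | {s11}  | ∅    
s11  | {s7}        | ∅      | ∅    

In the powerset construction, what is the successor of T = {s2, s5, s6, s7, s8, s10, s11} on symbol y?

s2 on y → {s1}.
s5 on y → {s8}.
s8 on y → {s5}.
No y-transition from s6, s7, s10, s11.
Union after reading y: {s1, s5, s8}.
Now take the ϵ-closure:
From s1 via ϵ: add s6.
From s5 via ϵ: add s10.
From s10 via ϵ: add s11.
From s11 via ϵ: add s7.
From s7 via ϵ: add s2.
No new states can be added; the closed set is {s1, s2, s5, s6, s7, s8, s10, s11}.

{s1, s2, s5, s6, s7, s8, s10, s11}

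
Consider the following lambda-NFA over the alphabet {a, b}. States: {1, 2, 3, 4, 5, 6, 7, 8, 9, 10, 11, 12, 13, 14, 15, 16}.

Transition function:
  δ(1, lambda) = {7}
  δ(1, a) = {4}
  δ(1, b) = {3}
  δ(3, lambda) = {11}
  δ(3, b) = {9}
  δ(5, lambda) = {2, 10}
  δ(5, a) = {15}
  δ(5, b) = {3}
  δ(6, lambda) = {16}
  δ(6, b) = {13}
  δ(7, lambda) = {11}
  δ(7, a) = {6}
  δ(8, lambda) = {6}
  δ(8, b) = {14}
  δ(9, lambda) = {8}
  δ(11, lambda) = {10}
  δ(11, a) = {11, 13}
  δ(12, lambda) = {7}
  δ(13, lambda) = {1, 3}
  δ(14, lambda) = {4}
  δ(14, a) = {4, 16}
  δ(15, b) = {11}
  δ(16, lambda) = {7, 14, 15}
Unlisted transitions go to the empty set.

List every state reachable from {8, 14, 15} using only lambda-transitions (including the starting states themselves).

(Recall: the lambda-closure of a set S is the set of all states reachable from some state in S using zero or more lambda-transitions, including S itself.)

Start with {8, 14, 15}.
From 8 via lambda: add 6.
From 14 via lambda: add 4.
From 6 via lambda: add 16.
From 16 via lambda: add 7.
From 7 via lambda: add 11.
From 11 via lambda: add 10.
No new states can be added; the closed set is {4, 6, 7, 8, 10, 11, 14, 15, 16}.

{4, 6, 7, 8, 10, 11, 14, 15, 16}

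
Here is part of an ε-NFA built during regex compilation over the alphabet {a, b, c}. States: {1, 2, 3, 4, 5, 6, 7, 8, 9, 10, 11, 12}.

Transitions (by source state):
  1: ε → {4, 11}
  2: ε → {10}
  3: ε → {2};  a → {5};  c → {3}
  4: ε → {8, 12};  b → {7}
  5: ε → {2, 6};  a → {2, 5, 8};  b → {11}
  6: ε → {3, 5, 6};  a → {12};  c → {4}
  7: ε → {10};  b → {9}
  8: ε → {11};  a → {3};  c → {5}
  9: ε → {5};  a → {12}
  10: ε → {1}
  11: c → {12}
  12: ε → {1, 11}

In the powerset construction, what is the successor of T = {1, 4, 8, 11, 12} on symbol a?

{1, 2, 3, 4, 8, 10, 11, 12}

8 on a → {3}.
No a-transition from 1, 4, 11, 12.
Union after reading a: {3}.
Now take the ε-closure:
From 3 via ε: add 2.
From 2 via ε: add 10.
From 10 via ε: add 1.
From 1 via ε: add 4, 11.
From 4 via ε: add 8, 12.
No new states can be added; the closed set is {1, 2, 3, 4, 8, 10, 11, 12}.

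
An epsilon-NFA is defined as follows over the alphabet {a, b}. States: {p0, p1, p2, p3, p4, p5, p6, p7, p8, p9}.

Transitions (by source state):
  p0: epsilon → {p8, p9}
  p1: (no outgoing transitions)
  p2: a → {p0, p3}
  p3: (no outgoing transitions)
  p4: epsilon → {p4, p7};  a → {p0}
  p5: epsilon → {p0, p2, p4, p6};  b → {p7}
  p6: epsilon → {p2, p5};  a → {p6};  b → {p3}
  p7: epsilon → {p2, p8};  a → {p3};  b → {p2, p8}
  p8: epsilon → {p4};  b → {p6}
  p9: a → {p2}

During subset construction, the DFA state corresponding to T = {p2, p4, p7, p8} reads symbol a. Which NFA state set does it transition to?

{p0, p2, p3, p4, p7, p8, p9}

p2 on a → {p0, p3}.
p4 on a → {p0}.
p7 on a → {p3}.
No a-transition from p8.
Union after reading a: {p0, p3}.
Now take the epsilon-closure:
From p0 via epsilon: add p8, p9.
From p8 via epsilon: add p4.
From p4 via epsilon: add p7.
From p7 via epsilon: add p2.
No new states can be added; the closed set is {p0, p2, p3, p4, p7, p8, p9}.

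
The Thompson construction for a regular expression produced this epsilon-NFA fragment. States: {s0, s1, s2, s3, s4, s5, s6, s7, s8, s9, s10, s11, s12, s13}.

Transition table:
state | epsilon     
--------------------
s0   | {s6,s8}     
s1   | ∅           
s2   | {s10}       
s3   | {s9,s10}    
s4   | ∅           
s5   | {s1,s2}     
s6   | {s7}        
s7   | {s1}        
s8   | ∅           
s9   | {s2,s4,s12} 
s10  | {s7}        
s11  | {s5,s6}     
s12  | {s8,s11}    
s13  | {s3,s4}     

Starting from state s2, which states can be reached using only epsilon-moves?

Start with {s2}.
From s2 via epsilon: add s10.
From s10 via epsilon: add s7.
From s7 via epsilon: add s1.
No new states can be added; the closed set is {s1, s2, s7, s10}.

{s1, s2, s7, s10}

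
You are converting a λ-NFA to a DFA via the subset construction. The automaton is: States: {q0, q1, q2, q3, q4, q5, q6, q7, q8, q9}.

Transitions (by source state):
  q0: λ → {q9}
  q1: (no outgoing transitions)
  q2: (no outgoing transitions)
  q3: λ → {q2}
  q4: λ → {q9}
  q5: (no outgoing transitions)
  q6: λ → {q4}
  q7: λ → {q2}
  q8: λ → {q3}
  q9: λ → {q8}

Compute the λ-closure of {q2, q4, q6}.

Start with {q2, q4, q6}.
From q4 via λ: add q9.
From q9 via λ: add q8.
From q8 via λ: add q3.
No new states can be added; the closed set is {q2, q3, q4, q6, q8, q9}.

{q2, q3, q4, q6, q8, q9}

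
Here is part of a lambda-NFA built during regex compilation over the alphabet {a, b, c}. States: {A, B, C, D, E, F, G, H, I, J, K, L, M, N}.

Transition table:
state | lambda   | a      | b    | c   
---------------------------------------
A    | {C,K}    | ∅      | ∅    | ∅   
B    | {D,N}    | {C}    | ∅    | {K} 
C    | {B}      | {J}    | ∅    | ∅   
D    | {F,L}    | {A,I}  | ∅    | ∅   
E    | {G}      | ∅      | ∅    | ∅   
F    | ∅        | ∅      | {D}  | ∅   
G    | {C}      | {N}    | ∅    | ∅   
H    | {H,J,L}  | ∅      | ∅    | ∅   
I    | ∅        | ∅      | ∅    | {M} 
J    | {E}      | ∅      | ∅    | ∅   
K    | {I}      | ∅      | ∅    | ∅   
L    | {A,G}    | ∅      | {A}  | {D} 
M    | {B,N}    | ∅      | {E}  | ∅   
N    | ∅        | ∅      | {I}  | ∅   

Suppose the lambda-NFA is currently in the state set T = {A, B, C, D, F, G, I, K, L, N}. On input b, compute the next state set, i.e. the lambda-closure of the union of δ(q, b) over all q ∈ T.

{A, B, C, D, F, G, I, K, L, N}

F on b → {D}.
L on b → {A}.
N on b → {I}.
No b-transition from A, B, C, D, G, I, K.
Union after reading b: {A, D, I}.
Now take the lambda-closure:
From A via lambda: add C, K.
From D via lambda: add F, L.
From C via lambda: add B.
From L via lambda: add G.
From B via lambda: add N.
No new states can be added; the closed set is {A, B, C, D, F, G, I, K, L, N}.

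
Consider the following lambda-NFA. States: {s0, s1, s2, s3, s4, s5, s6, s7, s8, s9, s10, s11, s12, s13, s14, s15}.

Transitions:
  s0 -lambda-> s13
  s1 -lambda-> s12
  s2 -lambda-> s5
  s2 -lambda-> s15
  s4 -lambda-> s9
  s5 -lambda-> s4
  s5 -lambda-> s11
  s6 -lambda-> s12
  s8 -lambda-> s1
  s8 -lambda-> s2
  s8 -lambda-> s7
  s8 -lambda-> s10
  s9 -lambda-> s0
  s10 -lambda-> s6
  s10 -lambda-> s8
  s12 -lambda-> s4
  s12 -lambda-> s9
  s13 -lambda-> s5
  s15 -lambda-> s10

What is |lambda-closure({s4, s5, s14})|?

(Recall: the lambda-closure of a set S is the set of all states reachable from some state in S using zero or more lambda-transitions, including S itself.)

7

Start with {s4, s5, s14}.
From s4 via lambda: add s9.
From s5 via lambda: add s11.
From s9 via lambda: add s0.
From s0 via lambda: add s13.
lambda-closure = {s0, s4, s5, s9, s11, s13, s14}, which has 7 states.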